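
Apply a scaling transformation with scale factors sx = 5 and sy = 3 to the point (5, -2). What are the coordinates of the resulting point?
(25, -6)

Scaling matrix:
[[5, 0], [0, 3]]
Result: (5 × 5, -2 × 3) = (25, -6)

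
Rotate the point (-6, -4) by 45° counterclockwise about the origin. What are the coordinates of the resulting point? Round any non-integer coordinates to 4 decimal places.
(-1.4142, -7.0711)

Rotation matrix R(θ) = [[cos θ, -sin θ], [sin θ, cos θ]]; for θ = 45°:
R = [[√2/2, -√2/2], [√2/2, √2/2]]
Result: R × [-6, -4]ᵀ = [√2/2·-6 + (-√2/2)·-4, √2/2·-6 + (√2/2)·-4]ᵀ = (-1.4142, -7.0711)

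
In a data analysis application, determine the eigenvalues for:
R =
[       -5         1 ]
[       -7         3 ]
λ = -4, 2

Solve det(R - λI) = 0. For a 2×2 matrix the characteristic equation is λ² - (trace)λ + det = 0.
trace(R) = a + d = -5 + 3 = -2.
det(R) = a*d - b*c = (-5)*(3) - (1)*(-7) = -15 + 7 = -8.
Characteristic equation: λ² - (-2)λ + (-8) = 0.
Discriminant = (-2)² - 4*(-8) = 4 + 32 = 36.
λ = (-2 ± √36) / 2 = (-2 ± 6) / 2 = -4, 2.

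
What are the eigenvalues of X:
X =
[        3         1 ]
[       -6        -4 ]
λ = -3, 2

Solve det(X - λI) = 0. For a 2×2 matrix the characteristic equation is λ² - (trace)λ + det = 0.
trace(X) = a + d = 3 - 4 = -1.
det(X) = a*d - b*c = (3)*(-4) - (1)*(-6) = -12 + 6 = -6.
Characteristic equation: λ² - (-1)λ + (-6) = 0.
Discriminant = (-1)² - 4*(-6) = 1 + 24 = 25.
λ = (-1 ± √25) / 2 = (-1 ± 5) / 2 = -3, 2.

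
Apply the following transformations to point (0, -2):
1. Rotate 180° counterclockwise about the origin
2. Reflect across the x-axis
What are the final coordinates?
(0, -2)

Step 1: Rotate 180° → (0, 2)
Step 2: Reflect across the x-axis → (0, -2)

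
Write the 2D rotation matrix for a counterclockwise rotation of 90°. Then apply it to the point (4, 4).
R = [[0, -1], [1, 0]]; R·(4, 4) = (-4, 4)

Rotation matrix formula: R(θ) = [[cos θ, -sin θ], [sin θ, cos θ]]
For θ = 90°:
cos(90°) = 0
sin(90°) = 1
R = [[0, -1], [1, 0]]
Apply to (4, 4): [0·4 + (-1)·4, 1·4 + 0·4] = (-4, 4)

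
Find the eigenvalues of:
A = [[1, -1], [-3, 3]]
λ = 0, 4

Solve det(A - λI) = 0. For a 2×2 matrix this is λ² - (trace)λ + det = 0.
trace(A) = 1 + 3 = 4.
det(A) = (1)*(3) - (-1)*(-3) = 3 - 3 = 0.
Characteristic equation: λ² - (4)λ + (0) = 0.
Discriminant: (4)² - 4*(0) = 16 - 0 = 16.
Roots: λ = (4 ± √16) / 2 = 0, 4.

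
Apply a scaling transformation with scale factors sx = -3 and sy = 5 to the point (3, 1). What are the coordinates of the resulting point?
(-9, 5)

Scaling matrix:
[[-3, 0], [0, 5]]
Result: (3 × -3, 1 × 5) = (-9, 5)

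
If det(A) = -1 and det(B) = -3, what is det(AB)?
3

Use the multiplicative property of determinants: det(AB) = det(A)*det(B).
det(AB) = (-1)*(-3) = 3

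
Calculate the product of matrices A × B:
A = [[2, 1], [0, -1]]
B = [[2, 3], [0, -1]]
[[4, 5], [0, 1]]

Matrix multiplication:
C[0][0] = 2×2 + 1×0 = 4
C[0][1] = 2×3 + 1×-1 = 5
C[1][0] = 0×2 + -1×0 = 0
C[1][1] = 0×3 + -1×-1 = 1
Result: [[4, 5], [0, 1]]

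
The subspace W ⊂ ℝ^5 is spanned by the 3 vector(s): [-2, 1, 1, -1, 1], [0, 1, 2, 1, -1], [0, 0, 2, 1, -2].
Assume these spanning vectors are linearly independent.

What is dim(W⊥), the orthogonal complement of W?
dim(W⊥) = 2

For any subspace W of ℝ^n, dim(W) + dim(W⊥) = n (the whole-space dimension).
Here the given 3 vectors are linearly independent, so dim(W) = 3.
Thus dim(W⊥) = n - dim(W) = 5 - 3 = 2.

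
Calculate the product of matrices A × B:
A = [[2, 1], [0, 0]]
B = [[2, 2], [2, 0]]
[[6, 4], [0, 0]]

Matrix multiplication:
C[0][0] = 2×2 + 1×2 = 6
C[0][1] = 2×2 + 1×0 = 4
C[1][0] = 0×2 + 0×2 = 0
C[1][1] = 0×2 + 0×0 = 0
Result: [[6, 4], [0, 0]]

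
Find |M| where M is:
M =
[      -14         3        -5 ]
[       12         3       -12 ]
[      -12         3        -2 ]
det(M) = -276

Expand along row 0 (cofactor expansion): det(M) = a*(e*i - f*h) - b*(d*i - f*g) + c*(d*h - e*g), where the 3×3 is [[a, b, c], [d, e, f], [g, h, i]].
Minor M_00 = (3)*(-2) - (-12)*(3) = -6 + 36 = 30.
Minor M_01 = (12)*(-2) - (-12)*(-12) = -24 - 144 = -168.
Minor M_02 = (12)*(3) - (3)*(-12) = 36 + 36 = 72.
det(M) = (-14)*(30) - (3)*(-168) + (-5)*(72) = -420 + 504 - 360 = -276.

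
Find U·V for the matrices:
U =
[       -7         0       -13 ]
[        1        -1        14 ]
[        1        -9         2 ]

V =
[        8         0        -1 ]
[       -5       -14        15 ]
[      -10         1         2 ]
UV =
[       74       -13       -19 ]
[     -127        28        12 ]
[       33       128      -132 ]

Matrix multiplication: (UV)[i][j] = sum over k of U[i][k] * V[k][j].
  (UV)[0][0] = (-7)*(8) + (0)*(-5) + (-13)*(-10) = 74
  (UV)[0][1] = (-7)*(0) + (0)*(-14) + (-13)*(1) = -13
  (UV)[0][2] = (-7)*(-1) + (0)*(15) + (-13)*(2) = -19
  (UV)[1][0] = (1)*(8) + (-1)*(-5) + (14)*(-10) = -127
  (UV)[1][1] = (1)*(0) + (-1)*(-14) + (14)*(1) = 28
  (UV)[1][2] = (1)*(-1) + (-1)*(15) + (14)*(2) = 12
  (UV)[2][0] = (1)*(8) + (-9)*(-5) + (2)*(-10) = 33
  (UV)[2][1] = (1)*(0) + (-9)*(-14) + (2)*(1) = 128
  (UV)[2][2] = (1)*(-1) + (-9)*(15) + (2)*(2) = -132
UV =
[       74       -13       -19 ]
[     -127        28        12 ]
[       33       128      -132 ]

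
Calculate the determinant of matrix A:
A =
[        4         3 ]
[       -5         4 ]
det(A) = 31

For a 2×2 matrix [[a, b], [c, d]], det = a*d - b*c.
det(A) = (4)*(4) - (3)*(-5) = 16 + 15 = 31.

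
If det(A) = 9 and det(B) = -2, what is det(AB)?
-18

Use the multiplicative property of determinants: det(AB) = det(A)*det(B).
det(AB) = (9)*(-2) = -18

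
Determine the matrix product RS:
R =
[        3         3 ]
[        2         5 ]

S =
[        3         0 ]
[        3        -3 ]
RS =
[       18        -9 ]
[       21       -15 ]

Matrix multiplication: (RS)[i][j] = sum over k of R[i][k] * S[k][j].
  (RS)[0][0] = (3)*(3) + (3)*(3) = 18
  (RS)[0][1] = (3)*(0) + (3)*(-3) = -9
  (RS)[1][0] = (2)*(3) + (5)*(3) = 21
  (RS)[1][1] = (2)*(0) + (5)*(-3) = -15
RS =
[       18        -9 ]
[       21       -15 ]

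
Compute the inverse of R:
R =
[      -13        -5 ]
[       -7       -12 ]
det(R) = 121
R⁻¹ =
[  -12/121     5/121 ]
[    7/121   -13/121 ]

For a 2×2 matrix R = [[a, b], [c, d]] with det(R) ≠ 0, R⁻¹ = (1/det(R)) * [[d, -b], [-c, a]].
det(R) = (-13)*(-12) - (-5)*(-7) = 156 - 35 = 121.
R⁻¹ = (1/121) * [[-12, 5], [7, -13]].
Dividing each entry by 121 and reducing:
R⁻¹ =
[  -12/121     5/121 ]
[    7/121   -13/121 ]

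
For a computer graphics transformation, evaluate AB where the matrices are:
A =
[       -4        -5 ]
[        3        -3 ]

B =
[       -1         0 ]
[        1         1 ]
AB =
[       -1        -5 ]
[       -6        -3 ]

Matrix multiplication: (AB)[i][j] = sum over k of A[i][k] * B[k][j].
  (AB)[0][0] = (-4)*(-1) + (-5)*(1) = -1
  (AB)[0][1] = (-4)*(0) + (-5)*(1) = -5
  (AB)[1][0] = (3)*(-1) + (-3)*(1) = -6
  (AB)[1][1] = (3)*(0) + (-3)*(1) = -3
AB =
[       -1        -5 ]
[       -6        -3 ]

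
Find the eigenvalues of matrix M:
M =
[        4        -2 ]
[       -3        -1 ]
λ = -2, 5

Solve det(M - λI) = 0. For a 2×2 matrix the characteristic equation is λ² - (trace)λ + det = 0.
trace(M) = a + d = 4 - 1 = 3.
det(M) = a*d - b*c = (4)*(-1) - (-2)*(-3) = -4 - 6 = -10.
Characteristic equation: λ² - (3)λ + (-10) = 0.
Discriminant = (3)² - 4*(-10) = 9 + 40 = 49.
λ = (3 ± √49) / 2 = (3 ± 7) / 2 = -2, 5.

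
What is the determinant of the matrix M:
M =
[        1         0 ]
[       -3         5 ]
det(M) = 5

For a 2×2 matrix [[a, b], [c, d]], det = a*d - b*c.
det(M) = (1)*(5) - (0)*(-3) = 5 - 0 = 5.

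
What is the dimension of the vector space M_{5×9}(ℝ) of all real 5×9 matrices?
Dimension = 45

A real 5×9 matrix is determined by its 5·9 = 45 independent entries.
A standard basis is {E_ij : 1 ≤ i ≤ 5, 1 ≤ j ≤ 9}, where E_ij has a 1 in position (i, j) and 0 elsewhere — there are 45 such matrices, and they are linearly independent and span M_{5×9}(ℝ).
Therefore dim(M_{5×9}(ℝ)) = 45.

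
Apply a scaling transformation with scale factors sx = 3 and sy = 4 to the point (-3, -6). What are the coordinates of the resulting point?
(-9, -24)

Scaling matrix:
[[3, 0], [0, 4]]
Result: (-3 × 3, -6 × 4) = (-9, -24)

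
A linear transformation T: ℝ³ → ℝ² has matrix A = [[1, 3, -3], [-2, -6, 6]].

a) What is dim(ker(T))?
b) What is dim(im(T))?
dim(ker) = 2, dim(im) = 1

Observe that row 2 = -2 × row 1 (so the rows are linearly dependent).
Thus rank(A) = 1 (only one linearly independent row).
dim(im(T)) = rank(A) = 1.
By the rank-nullity theorem applied to T: ℝ³ → ℝ², rank(A) + nullity(A) = 3 (the domain dimension), so dim(ker(T)) = 3 - 1 = 2.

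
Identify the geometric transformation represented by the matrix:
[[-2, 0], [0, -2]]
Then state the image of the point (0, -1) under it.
uniform scaling by factor -2; image of (0, -1) is (0, 2)

This is a diagonal matrix with equal entries -2, so it scales both axes by the same factor -2.
The matrix [[-2, 0], [0, -2]] represents: uniform scaling by factor -2.
Applying it to (0, -1): [-2·0 + 0·-1, 0·0 + -2·-1] = (0, 2).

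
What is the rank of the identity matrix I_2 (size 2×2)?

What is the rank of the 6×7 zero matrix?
rank(I_2) = 2, rank(0) = 0

The identity I_2 has 2 columns that are the standard basis vectors e_1, …, e_2. These are linearly independent, so all 2 columns are pivots and rank(I_2) = 2.
The 6×7 zero matrix has every entry zero, so every row is the zero row and there are no pivots; rank(0) = 0.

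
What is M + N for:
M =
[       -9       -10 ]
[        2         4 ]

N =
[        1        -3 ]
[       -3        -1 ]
M + N =
[       -8       -13 ]
[       -1         3 ]

Matrix addition is elementwise: (M+N)[i][j] = M[i][j] + N[i][j].
  (M+N)[0][0] = (-9) + (1) = -8
  (M+N)[0][1] = (-10) + (-3) = -13
  (M+N)[1][0] = (2) + (-3) = -1
  (M+N)[1][1] = (4) + (-1) = 3
M + N =
[       -8       -13 ]
[       -1         3 ]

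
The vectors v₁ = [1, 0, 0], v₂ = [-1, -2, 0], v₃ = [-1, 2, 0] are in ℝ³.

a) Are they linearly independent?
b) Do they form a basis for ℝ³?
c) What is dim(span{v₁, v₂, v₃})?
Not independent, not a basis, dim(span) = 2

Check whether v₃ can be written as a linear combination of v₁ and v₂.
v₃ = (-2)·v₁ + (-1)·v₂ = [-1, 2, 0], so the three vectors are linearly dependent.
Thus they do not form a basis for ℝ³, and dim(span{v₁, v₂, v₃}) = 2 (spanned by v₁ and v₂).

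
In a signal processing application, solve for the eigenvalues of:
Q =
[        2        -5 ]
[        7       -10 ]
λ = -5, -3

Solve det(Q - λI) = 0. For a 2×2 matrix the characteristic equation is λ² - (trace)λ + det = 0.
trace(Q) = a + d = 2 - 10 = -8.
det(Q) = a*d - b*c = (2)*(-10) - (-5)*(7) = -20 + 35 = 15.
Characteristic equation: λ² - (-8)λ + (15) = 0.
Discriminant = (-8)² - 4*(15) = 64 - 60 = 4.
λ = (-8 ± √4) / 2 = (-8 ± 2) / 2 = -5, -3.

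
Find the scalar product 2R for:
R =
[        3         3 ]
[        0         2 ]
2R =
[        6         6 ]
[        0         4 ]

Scalar multiplication is elementwise: (2R)[i][j] = 2 * R[i][j].
  (2R)[0][0] = 2 * (3) = 6
  (2R)[0][1] = 2 * (3) = 6
  (2R)[1][0] = 2 * (0) = 0
  (2R)[1][1] = 2 * (2) = 4
2R =
[        6         6 ]
[        0         4 ]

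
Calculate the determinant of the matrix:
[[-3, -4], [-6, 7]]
-45

For a 2×2 matrix [[a, b], [c, d]], det = ad - bc
det = (-3)(7) - (-4)(-6) = -21 - 24 = -45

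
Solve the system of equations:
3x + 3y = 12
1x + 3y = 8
x = 2, y = 2

Use elimination (row reduction):
Equation 1: 3x + 3y = 12.
Equation 2: 1x + 3y = 8.
Multiply Eq1 by 1 and Eq2 by 3: 3x + 3y = 12;  3x + 9y = 24.
Subtract: (6)y = 12, so y = 2.
Back-substitute into Eq1: 3x + 3*(2) = 12, so x = 2.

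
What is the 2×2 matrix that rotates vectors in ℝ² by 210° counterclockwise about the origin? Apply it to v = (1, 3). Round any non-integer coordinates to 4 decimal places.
R = [[-√3/2, 1/2], [-1/2, -√3/2]]; R·v = (0.6340, -3.0981)

A counterclockwise rotation by angle θ in ℝ² has matrix R(θ) = [[cos θ, -sin θ], [sin θ, cos θ]].
For θ = 210°: cos θ = -√3/2, sin θ = -1/2.
R(210°) = [[-√3/2, 1/2], [-1/2, -√3/2]].
R·v = [-√3/2·1 + (1/2)·3, -1/2·1 + -√3/2·3] = (0.6340, -3.0981).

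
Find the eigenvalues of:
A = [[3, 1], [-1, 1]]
λ = 2, 2

Solve det(A - λI) = 0. For a 2×2 matrix this is λ² - (trace)λ + det = 0.
trace(A) = 3 + 1 = 4.
det(A) = (3)*(1) - (1)*(-1) = 3 + 1 = 4.
Characteristic equation: λ² - (4)λ + (4) = 0.
Discriminant: (4)² - 4*(4) = 16 - 16 = 0.
Roots: λ = (4 ± √0) / 2 = 2, 2.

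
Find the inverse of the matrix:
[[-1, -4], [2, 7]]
[[7, 4], [-2, -1]]

For [[a,b],[c,d]], inverse = (1/det)·[[d,-b],[-c,a]]
det = -1·7 - -4·2 = 1
Inverse = (1/1)·[[7, 4], [-2, -1]]
        = [[7, 4], [-2, -1]]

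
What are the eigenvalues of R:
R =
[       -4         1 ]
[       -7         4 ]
λ = -3, 3

Solve det(R - λI) = 0. For a 2×2 matrix the characteristic equation is λ² - (trace)λ + det = 0.
trace(R) = a + d = -4 + 4 = 0.
det(R) = a*d - b*c = (-4)*(4) - (1)*(-7) = -16 + 7 = -9.
Characteristic equation: λ² - (0)λ + (-9) = 0.
Discriminant = (0)² - 4*(-9) = 0 + 36 = 36.
λ = (0 ± √36) / 2 = (0 ± 6) / 2 = -3, 3.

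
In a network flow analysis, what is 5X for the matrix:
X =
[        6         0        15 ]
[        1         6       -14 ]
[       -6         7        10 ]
5X =
[       30         0        75 ]
[        5        30       -70 ]
[      -30        35        50 ]

Scalar multiplication is elementwise: (5X)[i][j] = 5 * X[i][j].
  (5X)[0][0] = 5 * (6) = 30
  (5X)[0][1] = 5 * (0) = 0
  (5X)[0][2] = 5 * (15) = 75
  (5X)[1][0] = 5 * (1) = 5
  (5X)[1][1] = 5 * (6) = 30
  (5X)[1][2] = 5 * (-14) = -70
  (5X)[2][0] = 5 * (-6) = -30
  (5X)[2][1] = 5 * (7) = 35
  (5X)[2][2] = 5 * (10) = 50
5X =
[       30         0        75 ]
[        5        30       -70 ]
[      -30        35        50 ]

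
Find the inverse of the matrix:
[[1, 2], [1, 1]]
[[-1, 2], [1, -1]]

For [[a,b],[c,d]], inverse = (1/det)·[[d,-b],[-c,a]]
det = 1·1 - 2·1 = -1
Inverse = (1/-1)·[[1, -2], [-1, 1]]
        = [[-1, 2], [1, -1]]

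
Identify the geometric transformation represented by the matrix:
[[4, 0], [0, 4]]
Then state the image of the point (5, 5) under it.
uniform scaling by factor 4; image of (5, 5) is (20, 20)

This is a diagonal matrix with equal entries 4, so it scales both axes by the same factor 4.
The matrix [[4, 0], [0, 4]] represents: uniform scaling by factor 4.
Applying it to (5, 5): [4·5 + 0·5, 0·5 + 4·5] = (20, 20).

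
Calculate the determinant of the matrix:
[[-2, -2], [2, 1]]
2

For a 2×2 matrix [[a, b], [c, d]], det = ad - bc
det = (-2)(1) - (-2)(2) = -2 - -4 = 2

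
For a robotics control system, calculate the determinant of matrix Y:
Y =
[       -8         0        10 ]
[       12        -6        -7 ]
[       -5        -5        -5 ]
det(Y) = -860

Expand along row 0 (cofactor expansion): det(Y) = a*(e*i - f*h) - b*(d*i - f*g) + c*(d*h - e*g), where the 3×3 is [[a, b, c], [d, e, f], [g, h, i]].
Minor M_00 = (-6)*(-5) - (-7)*(-5) = 30 - 35 = -5.
Minor M_01 = (12)*(-5) - (-7)*(-5) = -60 - 35 = -95.
Minor M_02 = (12)*(-5) - (-6)*(-5) = -60 - 30 = -90.
det(Y) = (-8)*(-5) - (0)*(-95) + (10)*(-90) = 40 + 0 - 900 = -860.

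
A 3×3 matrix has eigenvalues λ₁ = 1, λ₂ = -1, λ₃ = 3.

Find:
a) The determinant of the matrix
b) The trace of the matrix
det = -3, trace = 3

Two standard eigenvalue identities:
- det(A) equals the product of the eigenvalues (counted with multiplicity).
- trace(A) equals the sum of the eigenvalues.
det(A) = (1)*(-1)*(3) = -3.
trace(A) = 1 - 1 + 3 = 3.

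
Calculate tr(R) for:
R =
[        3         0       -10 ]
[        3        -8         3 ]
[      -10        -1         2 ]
tr(R) = 3 - 8 + 2 = -3

The trace of a square matrix is the sum of its diagonal entries.
Diagonal entries of R: R[0][0] = 3, R[1][1] = -8, R[2][2] = 2.
tr(R) = 3 - 8 + 2 = -3.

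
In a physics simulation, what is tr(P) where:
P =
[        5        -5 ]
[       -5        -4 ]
tr(P) = 5 - 4 = 1

The trace of a square matrix is the sum of its diagonal entries.
Diagonal entries of P: P[0][0] = 5, P[1][1] = -4.
tr(P) = 5 - 4 = 1.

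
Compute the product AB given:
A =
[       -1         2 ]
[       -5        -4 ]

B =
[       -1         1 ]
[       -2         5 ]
AB =
[       -3         9 ]
[       13       -25 ]

Matrix multiplication: (AB)[i][j] = sum over k of A[i][k] * B[k][j].
  (AB)[0][0] = (-1)*(-1) + (2)*(-2) = -3
  (AB)[0][1] = (-1)*(1) + (2)*(5) = 9
  (AB)[1][0] = (-5)*(-1) + (-4)*(-2) = 13
  (AB)[1][1] = (-5)*(1) + (-4)*(5) = -25
AB =
[       -3         9 ]
[       13       -25 ]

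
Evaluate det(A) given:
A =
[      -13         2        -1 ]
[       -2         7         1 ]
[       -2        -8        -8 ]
det(A) = 558

Expand along row 0 (cofactor expansion): det(A) = a*(e*i - f*h) - b*(d*i - f*g) + c*(d*h - e*g), where the 3×3 is [[a, b, c], [d, e, f], [g, h, i]].
Minor M_00 = (7)*(-8) - (1)*(-8) = -56 + 8 = -48.
Minor M_01 = (-2)*(-8) - (1)*(-2) = 16 + 2 = 18.
Minor M_02 = (-2)*(-8) - (7)*(-2) = 16 + 14 = 30.
det(A) = (-13)*(-48) - (2)*(18) + (-1)*(30) = 624 - 36 - 30 = 558.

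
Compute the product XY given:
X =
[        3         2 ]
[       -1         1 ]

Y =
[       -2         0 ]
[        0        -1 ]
XY =
[       -6        -2 ]
[        2        -1 ]

Matrix multiplication: (XY)[i][j] = sum over k of X[i][k] * Y[k][j].
  (XY)[0][0] = (3)*(-2) + (2)*(0) = -6
  (XY)[0][1] = (3)*(0) + (2)*(-1) = -2
  (XY)[1][0] = (-1)*(-2) + (1)*(0) = 2
  (XY)[1][1] = (-1)*(0) + (1)*(-1) = -1
XY =
[       -6        -2 ]
[        2        -1 ]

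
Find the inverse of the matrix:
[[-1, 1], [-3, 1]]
[[1/2, -1/2], [3/2, -1/2]]

For [[a,b],[c,d]], inverse = (1/det)·[[d,-b],[-c,a]]
det = -1·1 - 1·-3 = 2
Inverse = (1/2)·[[1, -1], [3, -1]]
        = [[1/2, -1/2], [3/2, -1/2]]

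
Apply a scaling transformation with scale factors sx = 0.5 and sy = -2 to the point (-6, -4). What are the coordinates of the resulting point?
(-3.0, 8)

Scaling matrix:
[[0.50, 0], [0, -2]]
Result: (-6 × 0.5, -4 × -2) = (-3.0, 8)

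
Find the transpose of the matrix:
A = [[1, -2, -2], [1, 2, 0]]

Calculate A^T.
[[1, 1], [-2, 2], [-2, 0]]

The transpose sends entry (i,j) to (j,i); rows become columns.
Row 0 of A: [1, -2, -2] -> column 0 of A^T.
Row 1 of A: [1, 2, 0] -> column 1 of A^T.
A^T = [[1, 1], [-2, 2], [-2, 0]]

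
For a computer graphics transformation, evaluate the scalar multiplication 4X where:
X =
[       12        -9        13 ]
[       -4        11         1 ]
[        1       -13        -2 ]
4X =
[       48       -36        52 ]
[      -16        44         4 ]
[        4       -52        -8 ]

Scalar multiplication is elementwise: (4X)[i][j] = 4 * X[i][j].
  (4X)[0][0] = 4 * (12) = 48
  (4X)[0][1] = 4 * (-9) = -36
  (4X)[0][2] = 4 * (13) = 52
  (4X)[1][0] = 4 * (-4) = -16
  (4X)[1][1] = 4 * (11) = 44
  (4X)[1][2] = 4 * (1) = 4
  (4X)[2][0] = 4 * (1) = 4
  (4X)[2][1] = 4 * (-13) = -52
  (4X)[2][2] = 4 * (-2) = -8
4X =
[       48       -36        52 ]
[      -16        44         4 ]
[        4       -52        -8 ]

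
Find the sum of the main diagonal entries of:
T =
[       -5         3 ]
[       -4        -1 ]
tr(T) = -5 - 1 = -6

The trace of a square matrix is the sum of its diagonal entries.
Diagonal entries of T: T[0][0] = -5, T[1][1] = -1.
tr(T) = -5 - 1 = -6.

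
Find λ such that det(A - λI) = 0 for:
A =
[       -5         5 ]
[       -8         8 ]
λ = 0, 3

Solve det(A - λI) = 0. For a 2×2 matrix the characteristic equation is λ² - (trace)λ + det = 0.
trace(A) = a + d = -5 + 8 = 3.
det(A) = a*d - b*c = (-5)*(8) - (5)*(-8) = -40 + 40 = 0.
Characteristic equation: λ² - (3)λ + (0) = 0.
Discriminant = (3)² - 4*(0) = 9 - 0 = 9.
λ = (3 ± √9) / 2 = (3 ± 3) / 2 = 0, 3.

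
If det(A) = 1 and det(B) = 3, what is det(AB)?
3

Use the multiplicative property of determinants: det(AB) = det(A)*det(B).
det(AB) = (1)*(3) = 3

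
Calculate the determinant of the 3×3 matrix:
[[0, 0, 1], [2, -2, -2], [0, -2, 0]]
-4

Expansion along first row:
det = 0·det([[-2,-2],[-2,0]]) - 0·det([[2,-2],[0,0]]) + 1·det([[2,-2],[0,-2]])
    = 0·(-2·0 - -2·-2) - 0·(2·0 - -2·0) + 1·(2·-2 - -2·0)
    = 0·-4 - 0·0 + 1·-4
    = 0 + 0 + -4 = -4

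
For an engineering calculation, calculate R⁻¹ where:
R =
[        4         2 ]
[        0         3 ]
det(R) = 12
R⁻¹ =
[      1/4      -1/6 ]
[        0       1/3 ]

For a 2×2 matrix R = [[a, b], [c, d]] with det(R) ≠ 0, R⁻¹ = (1/det(R)) * [[d, -b], [-c, a]].
det(R) = (4)*(3) - (2)*(0) = 12 - 0 = 12.
R⁻¹ = (1/12) * [[3, -2], [0, 4]].
Dividing each entry by 12 and reducing:
R⁻¹ =
[      1/4      -1/6 ]
[        0       1/3 ]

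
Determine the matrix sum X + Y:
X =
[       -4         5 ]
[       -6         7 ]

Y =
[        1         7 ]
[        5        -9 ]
X + Y =
[       -3        12 ]
[       -1        -2 ]

Matrix addition is elementwise: (X+Y)[i][j] = X[i][j] + Y[i][j].
  (X+Y)[0][0] = (-4) + (1) = -3
  (X+Y)[0][1] = (5) + (7) = 12
  (X+Y)[1][0] = (-6) + (5) = -1
  (X+Y)[1][1] = (7) + (-9) = -2
X + Y =
[       -3        12 ]
[       -1        -2 ]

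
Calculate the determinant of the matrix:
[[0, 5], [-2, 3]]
10

For a 2×2 matrix [[a, b], [c, d]], det = ad - bc
det = (0)(3) - (5)(-2) = 0 - -10 = 10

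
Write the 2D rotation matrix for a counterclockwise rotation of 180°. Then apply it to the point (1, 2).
R = [[-1, 0], [0, -1]]; R·(1, 2) = (-1, -2)

Rotation matrix formula: R(θ) = [[cos θ, -sin θ], [sin θ, cos θ]]
For θ = 180°:
cos(180°) = -1
sin(180°) = 0
R = [[-1, 0], [0, -1]]
Apply to (1, 2): [-1·1 + (0)·2, 0·1 + -1·2] = (-1, -2)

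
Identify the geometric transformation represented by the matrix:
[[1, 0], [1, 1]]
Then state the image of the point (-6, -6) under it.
vertical shear with factor 1; image of (-6, -6) is (-6, -12)

The matrix [[1, 0], [k, 1]] sends (x, y) to (x, 1x + y), leaving the x-coordinate fixed: a vertical shear.
The matrix [[1, 0], [1, 1]] represents: vertical shear with factor 1.
Applying it to (-6, -6): [1·-6 + 0·-6, 1·-6 + 1·-6] = (-6, -12).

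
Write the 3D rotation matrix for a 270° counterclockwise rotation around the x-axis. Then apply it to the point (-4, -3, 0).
R = [[1, 0, 0], [0, 0, 1], [0, -1, 0]]; R·(-4, -3, 0) = (-4, 0, 3)

Rotation matrix for 270° around x-axis:
cos(270°) = 0, sin(270°) = -1
R = [[1, 0, 0], [0, 0, 1], [0, -1, 0]]
Apply to (-4, -3, 0): R·[-4, -3, 0]ᵀ = (-4, 0, 3)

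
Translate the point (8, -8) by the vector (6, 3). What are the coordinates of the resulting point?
(14, -5)

Translation by (6, 3):
x' = 8 + 6 = 14
y' = -8 + 3 = -5
Homogeneous matrix: [[1, 0, 6], [0, 1, 3], [0, 0, 1]]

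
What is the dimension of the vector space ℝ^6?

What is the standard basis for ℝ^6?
Dimension = 6; standard basis = {e_1, e_2, e_3, …, e_6}

ℝ^6 is the space of 6-tuples of real numbers; its dimension is 6.
The standard basis consists of 6 vectors: e_1, e_2, e_3, …, e_6, where e_i is the vector with 1 in position i and 0 elsewhere.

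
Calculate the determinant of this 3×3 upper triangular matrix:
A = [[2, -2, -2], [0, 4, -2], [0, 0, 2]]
16

The determinant of a triangular matrix is the product of its diagonal entries (the off-diagonal entries above the diagonal do not affect it).
det(A) = (2) * (4) * (2) = 16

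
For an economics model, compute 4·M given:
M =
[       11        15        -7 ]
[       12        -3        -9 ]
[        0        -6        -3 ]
4M =
[       44        60       -28 ]
[       48       -12       -36 ]
[        0       -24       -12 ]

Scalar multiplication is elementwise: (4M)[i][j] = 4 * M[i][j].
  (4M)[0][0] = 4 * (11) = 44
  (4M)[0][1] = 4 * (15) = 60
  (4M)[0][2] = 4 * (-7) = -28
  (4M)[1][0] = 4 * (12) = 48
  (4M)[1][1] = 4 * (-3) = -12
  (4M)[1][2] = 4 * (-9) = -36
  (4M)[2][0] = 4 * (0) = 0
  (4M)[2][1] = 4 * (-6) = -24
  (4M)[2][2] = 4 * (-3) = -12
4M =
[       44        60       -28 ]
[       48       -12       -36 ]
[        0       -24       -12 ]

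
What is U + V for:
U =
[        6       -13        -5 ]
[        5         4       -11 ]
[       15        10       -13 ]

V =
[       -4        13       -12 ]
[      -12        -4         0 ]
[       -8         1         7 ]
U + V =
[        2         0       -17 ]
[       -7         0       -11 ]
[        7        11        -6 ]

Matrix addition is elementwise: (U+V)[i][j] = U[i][j] + V[i][j].
  (U+V)[0][0] = (6) + (-4) = 2
  (U+V)[0][1] = (-13) + (13) = 0
  (U+V)[0][2] = (-5) + (-12) = -17
  (U+V)[1][0] = (5) + (-12) = -7
  (U+V)[1][1] = (4) + (-4) = 0
  (U+V)[1][2] = (-11) + (0) = -11
  (U+V)[2][0] = (15) + (-8) = 7
  (U+V)[2][1] = (10) + (1) = 11
  (U+V)[2][2] = (-13) + (7) = -6
U + V =
[        2         0       -17 ]
[       -7         0       -11 ]
[        7        11        -6 ]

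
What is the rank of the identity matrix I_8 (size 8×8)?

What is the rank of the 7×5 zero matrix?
rank(I_8) = 8, rank(0) = 0

The identity I_8 has 8 columns that are the standard basis vectors e_1, …, e_8. These are linearly independent, so all 8 columns are pivots and rank(I_8) = 8.
The 7×5 zero matrix has every entry zero, so every row is the zero row and there are no pivots; rank(0) = 0.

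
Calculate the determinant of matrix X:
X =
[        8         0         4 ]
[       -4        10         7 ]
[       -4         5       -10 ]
det(X) = -1000

Expand along row 0 (cofactor expansion): det(X) = a*(e*i - f*h) - b*(d*i - f*g) + c*(d*h - e*g), where the 3×3 is [[a, b, c], [d, e, f], [g, h, i]].
Minor M_00 = (10)*(-10) - (7)*(5) = -100 - 35 = -135.
Minor M_01 = (-4)*(-10) - (7)*(-4) = 40 + 28 = 68.
Minor M_02 = (-4)*(5) - (10)*(-4) = -20 + 40 = 20.
det(X) = (8)*(-135) - (0)*(68) + (4)*(20) = -1080 + 0 + 80 = -1000.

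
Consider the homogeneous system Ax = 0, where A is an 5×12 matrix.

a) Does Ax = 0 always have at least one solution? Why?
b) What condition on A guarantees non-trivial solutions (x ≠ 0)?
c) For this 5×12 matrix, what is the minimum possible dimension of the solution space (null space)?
a) Yes, x = 0 is always a solution. b) When A has linearly dependent columns (rank < n). c) Minimum nullity = 7.

a) x = 0 satisfies A·0 = 0, so the zero vector is always a solution.
b) Non-trivial solutions exist iff the columns of A are linearly dependent, equivalently rank(A) < n (the number of columns).
c) By rank-nullity, rank(A) + nullity(A) = n = 12. Since A has only 5 rows, rank(A) ≤ 5, so nullity(A) ≥ 12 - 5 = 7.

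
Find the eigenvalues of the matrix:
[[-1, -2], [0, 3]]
λ = -1 and λ = 3

Characteristic equation: det(A - λI) = 0
λ² - (trace)λ + (det) = 0
λ² - (2)λ + (-3) = 0
λ² - 2λ - 3 = 0
Solving: λ = -1, 3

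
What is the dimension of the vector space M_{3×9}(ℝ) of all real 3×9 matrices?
Dimension = 27

A real 3×9 matrix is determined by its 3·9 = 27 independent entries.
A standard basis is {E_ij : 1 ≤ i ≤ 3, 1 ≤ j ≤ 9}, where E_ij has a 1 in position (i, j) and 0 elsewhere — there are 27 such matrices, and they are linearly independent and span M_{3×9}(ℝ).
Therefore dim(M_{3×9}(ℝ)) = 27.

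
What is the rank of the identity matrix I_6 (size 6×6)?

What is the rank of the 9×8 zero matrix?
rank(I_6) = 6, rank(0) = 0

The identity I_6 has 6 columns that are the standard basis vectors e_1, …, e_6. These are linearly independent, so all 6 columns are pivots and rank(I_6) = 6.
The 9×8 zero matrix has every entry zero, so every row is the zero row and there are no pivots; rank(0) = 0.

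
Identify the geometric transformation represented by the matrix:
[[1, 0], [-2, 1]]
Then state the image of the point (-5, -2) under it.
vertical shear with factor -2; image of (-5, -2) is (-5, 8)

The matrix [[1, 0], [k, 1]] sends (x, y) to (x, -2x + y), leaving the x-coordinate fixed: a vertical shear.
The matrix [[1, 0], [-2, 1]] represents: vertical shear with factor -2.
Applying it to (-5, -2): [1·-5 + 0·-2, -2·-5 + 1·-2] = (-5, 8).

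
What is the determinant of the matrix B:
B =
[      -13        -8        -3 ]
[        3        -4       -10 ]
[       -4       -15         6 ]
det(B) = 2269

Expand along row 0 (cofactor expansion): det(B) = a*(e*i - f*h) - b*(d*i - f*g) + c*(d*h - e*g), where the 3×3 is [[a, b, c], [d, e, f], [g, h, i]].
Minor M_00 = (-4)*(6) - (-10)*(-15) = -24 - 150 = -174.
Minor M_01 = (3)*(6) - (-10)*(-4) = 18 - 40 = -22.
Minor M_02 = (3)*(-15) - (-4)*(-4) = -45 - 16 = -61.
det(B) = (-13)*(-174) - (-8)*(-22) + (-3)*(-61) = 2262 - 176 + 183 = 2269.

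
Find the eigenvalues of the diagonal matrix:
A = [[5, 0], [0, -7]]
λ₁ = 5, λ₂ = -7

The characteristic polynomial of A is det(A - λI) = (5 - λ)(-7 - λ) = 0.
The roots are λ = 5 and λ = -7, so the eigenvalues are the diagonal entries.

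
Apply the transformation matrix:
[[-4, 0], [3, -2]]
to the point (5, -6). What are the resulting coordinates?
(-20, 27)

Matrix multiplication:
[[-4, 0], [3, -2]] × [5, -6]ᵀ
= [-4×5 + 0×-6, 3×5 + -2×-6]ᵀ
= [-20.0000, 27.0000]ᵀ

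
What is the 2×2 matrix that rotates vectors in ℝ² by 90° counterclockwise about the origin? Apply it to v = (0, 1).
R = [[0, -1], [1, 0]]; R·v = (-1, 0)

A counterclockwise rotation by angle θ in ℝ² has matrix R(θ) = [[cos θ, -sin θ], [sin θ, cos θ]].
For θ = 90°: cos θ = 0, sin θ = 1.
R(90°) = [[0, -1], [1, 0]].
R·v = [0·0 + (-1)·1, 1·0 + 0·1] = (-1, 0).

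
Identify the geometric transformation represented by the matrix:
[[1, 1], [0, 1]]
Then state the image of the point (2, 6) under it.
horizontal shear with factor 1; image of (2, 6) is (8, 6)

The matrix [[1, k], [0, 1]] sends (x, y) to (x + 1y, y), leaving the y-coordinate fixed: a horizontal shear.
The matrix [[1, 1], [0, 1]] represents: horizontal shear with factor 1.
Applying it to (2, 6): [1·2 + 1·6, 0·2 + 1·6] = (8, 6).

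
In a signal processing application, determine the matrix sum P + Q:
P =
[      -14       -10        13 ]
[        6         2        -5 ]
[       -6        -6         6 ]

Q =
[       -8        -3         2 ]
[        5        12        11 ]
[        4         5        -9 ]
P + Q =
[      -22       -13        15 ]
[       11        14         6 ]
[       -2        -1        -3 ]

Matrix addition is elementwise: (P+Q)[i][j] = P[i][j] + Q[i][j].
  (P+Q)[0][0] = (-14) + (-8) = -22
  (P+Q)[0][1] = (-10) + (-3) = -13
  (P+Q)[0][2] = (13) + (2) = 15
  (P+Q)[1][0] = (6) + (5) = 11
  (P+Q)[1][1] = (2) + (12) = 14
  (P+Q)[1][2] = (-5) + (11) = 6
  (P+Q)[2][0] = (-6) + (4) = -2
  (P+Q)[2][1] = (-6) + (5) = -1
  (P+Q)[2][2] = (6) + (-9) = -3
P + Q =
[      -22       -13        15 ]
[       11        14         6 ]
[       -2        -1        -3 ]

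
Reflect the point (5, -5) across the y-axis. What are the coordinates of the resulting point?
(-5, -5)

Reflection across y-axis: (5, -5) → (-5, -5)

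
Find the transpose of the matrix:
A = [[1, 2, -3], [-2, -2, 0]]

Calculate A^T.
[[1, -2], [2, -2], [-3, 0]]

The transpose sends entry (i,j) to (j,i); rows become columns.
Row 0 of A: [1, 2, -3] -> column 0 of A^T.
Row 1 of A: [-2, -2, 0] -> column 1 of A^T.
A^T = [[1, -2], [2, -2], [-3, 0]]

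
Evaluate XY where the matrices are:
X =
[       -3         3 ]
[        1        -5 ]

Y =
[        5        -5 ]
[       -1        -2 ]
XY =
[      -18         9 ]
[       10         5 ]

Matrix multiplication: (XY)[i][j] = sum over k of X[i][k] * Y[k][j].
  (XY)[0][0] = (-3)*(5) + (3)*(-1) = -18
  (XY)[0][1] = (-3)*(-5) + (3)*(-2) = 9
  (XY)[1][0] = (1)*(5) + (-5)*(-1) = 10
  (XY)[1][1] = (1)*(-5) + (-5)*(-2) = 5
XY =
[      -18         9 ]
[       10         5 ]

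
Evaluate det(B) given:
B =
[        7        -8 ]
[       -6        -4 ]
det(B) = -76

For a 2×2 matrix [[a, b], [c, d]], det = a*d - b*c.
det(B) = (7)*(-4) - (-8)*(-6) = -28 - 48 = -76.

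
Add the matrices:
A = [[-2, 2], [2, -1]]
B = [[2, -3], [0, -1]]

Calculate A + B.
[[0, -1], [2, -2]]

Add corresponding elements:
(-2)+(2)=0
(2)+(-3)=-1
(2)+(0)=2
(-1)+(-1)=-2
A + B = [[0, -1], [2, -2]]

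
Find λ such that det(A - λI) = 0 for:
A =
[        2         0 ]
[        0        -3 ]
λ = -3, 2

Solve det(A - λI) = 0. For a 2×2 matrix the characteristic equation is λ² - (trace)λ + det = 0.
trace(A) = a + d = 2 - 3 = -1.
det(A) = a*d - b*c = (2)*(-3) - (0)*(0) = -6 - 0 = -6.
Characteristic equation: λ² - (-1)λ + (-6) = 0.
Discriminant = (-1)² - 4*(-6) = 1 + 24 = 25.
λ = (-1 ± √25) / 2 = (-1 ± 5) / 2 = -3, 2.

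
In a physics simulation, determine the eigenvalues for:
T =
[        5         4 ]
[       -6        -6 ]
λ = -3, 2

Solve det(T - λI) = 0. For a 2×2 matrix the characteristic equation is λ² - (trace)λ + det = 0.
trace(T) = a + d = 5 - 6 = -1.
det(T) = a*d - b*c = (5)*(-6) - (4)*(-6) = -30 + 24 = -6.
Characteristic equation: λ² - (-1)λ + (-6) = 0.
Discriminant = (-1)² - 4*(-6) = 1 + 24 = 25.
λ = (-1 ± √25) / 2 = (-1 ± 5) / 2 = -3, 2.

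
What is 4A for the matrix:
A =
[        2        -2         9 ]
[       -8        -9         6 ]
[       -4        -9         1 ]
4A =
[        8        -8        36 ]
[      -32       -36        24 ]
[      -16       -36         4 ]

Scalar multiplication is elementwise: (4A)[i][j] = 4 * A[i][j].
  (4A)[0][0] = 4 * (2) = 8
  (4A)[0][1] = 4 * (-2) = -8
  (4A)[0][2] = 4 * (9) = 36
  (4A)[1][0] = 4 * (-8) = -32
  (4A)[1][1] = 4 * (-9) = -36
  (4A)[1][2] = 4 * (6) = 24
  (4A)[2][0] = 4 * (-4) = -16
  (4A)[2][1] = 4 * (-9) = -36
  (4A)[2][2] = 4 * (1) = 4
4A =
[        8        -8        36 ]
[      -32       -36        24 ]
[      -16       -36         4 ]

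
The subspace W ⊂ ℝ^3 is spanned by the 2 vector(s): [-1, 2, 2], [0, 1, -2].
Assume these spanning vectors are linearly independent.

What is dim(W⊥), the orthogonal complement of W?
dim(W⊥) = 1

For any subspace W of ℝ^n, dim(W) + dim(W⊥) = n (the whole-space dimension).
Here the given 2 vectors are linearly independent, so dim(W) = 2.
Thus dim(W⊥) = n - dim(W) = 3 - 2 = 1.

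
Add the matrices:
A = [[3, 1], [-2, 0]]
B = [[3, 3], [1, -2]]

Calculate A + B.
[[6, 4], [-1, -2]]

Add corresponding elements:
(3)+(3)=6
(1)+(3)=4
(-2)+(1)=-1
(0)+(-2)=-2
A + B = [[6, 4], [-1, -2]]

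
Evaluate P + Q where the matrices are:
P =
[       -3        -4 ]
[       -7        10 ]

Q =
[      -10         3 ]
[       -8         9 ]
P + Q =
[      -13        -1 ]
[      -15        19 ]

Matrix addition is elementwise: (P+Q)[i][j] = P[i][j] + Q[i][j].
  (P+Q)[0][0] = (-3) + (-10) = -13
  (P+Q)[0][1] = (-4) + (3) = -1
  (P+Q)[1][0] = (-7) + (-8) = -15
  (P+Q)[1][1] = (10) + (9) = 19
P + Q =
[      -13        -1 ]
[      -15        19 ]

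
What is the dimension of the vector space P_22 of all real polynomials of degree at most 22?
Dimension = 23

A polynomial of degree at most 22 can be written as a₀ + a₁x + a₂x² + … + a_22x^22, with 23 free coefficients a₀, …, a_22.
The set {1, x, x², …, x^22} is a basis: it spans P_22 (every such polynomial is a linear combination of these) and is linearly independent (a polynomial is zero iff all its coefficients are zero).
Therefore dim(P_22) = 22 + 1 = 23.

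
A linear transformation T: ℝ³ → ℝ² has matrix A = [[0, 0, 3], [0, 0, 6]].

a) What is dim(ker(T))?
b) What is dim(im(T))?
dim(ker) = 2, dim(im) = 1

Observe that row 2 = 2 × row 1 (so the rows are linearly dependent).
Thus rank(A) = 1 (only one linearly independent row).
dim(im(T)) = rank(A) = 1.
By the rank-nullity theorem applied to T: ℝ³ → ℝ², rank(A) + nullity(A) = 3 (the domain dimension), so dim(ker(T)) = 3 - 1 = 2.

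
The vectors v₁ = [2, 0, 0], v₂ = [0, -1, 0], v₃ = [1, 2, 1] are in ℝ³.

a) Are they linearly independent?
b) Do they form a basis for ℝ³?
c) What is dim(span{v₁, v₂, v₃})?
Yes independent, yes basis, dim = 3

Stack v₁, v₂, v₃ as rows of a 3×3 matrix.
[[2, 0, 0]; [0, -1, 0]; [1, 2, 1]] is already lower triangular with nonzero diagonal entries (2, -1, 1), so its determinant is the product of the diagonal entries, det = (2)·(-1)·(1) = -2 ≠ 0, and the rows are linearly independent.
Three linearly independent vectors in ℝ³ form a basis for ℝ³, so dim(span{v₁,v₂,v₃}) = 3.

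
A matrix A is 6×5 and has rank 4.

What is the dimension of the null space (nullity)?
1

The rank-nullity theorem for an m×n matrix states:
rank(A) + nullity(A) = n (the number of columns).
Here n = 5 and rank(A) = 4, so nullity(A) = 5 - 4 = 1.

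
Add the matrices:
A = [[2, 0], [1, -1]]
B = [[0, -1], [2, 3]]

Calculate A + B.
[[2, -1], [3, 2]]

Add corresponding elements:
(2)+(0)=2
(0)+(-1)=-1
(1)+(2)=3
(-1)+(3)=2
A + B = [[2, -1], [3, 2]]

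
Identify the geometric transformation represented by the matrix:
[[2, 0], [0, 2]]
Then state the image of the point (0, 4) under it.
uniform scaling by factor 2; image of (0, 4) is (0, 8)

This is a diagonal matrix with equal entries 2, so it scales both axes by the same factor 2.
The matrix [[2, 0], [0, 2]] represents: uniform scaling by factor 2.
Applying it to (0, 4): [2·0 + 0·4, 0·0 + 2·4] = (0, 8).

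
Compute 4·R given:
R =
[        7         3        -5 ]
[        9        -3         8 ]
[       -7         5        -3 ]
4R =
[       28        12       -20 ]
[       36       -12        32 ]
[      -28        20       -12 ]

Scalar multiplication is elementwise: (4R)[i][j] = 4 * R[i][j].
  (4R)[0][0] = 4 * (7) = 28
  (4R)[0][1] = 4 * (3) = 12
  (4R)[0][2] = 4 * (-5) = -20
  (4R)[1][0] = 4 * (9) = 36
  (4R)[1][1] = 4 * (-3) = -12
  (4R)[1][2] = 4 * (8) = 32
  (4R)[2][0] = 4 * (-7) = -28
  (4R)[2][1] = 4 * (5) = 20
  (4R)[2][2] = 4 * (-3) = -12
4R =
[       28        12       -20 ]
[       36       -12        32 ]
[      -28        20       -12 ]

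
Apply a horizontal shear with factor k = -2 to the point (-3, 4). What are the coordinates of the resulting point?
(-11, 4)

Shear matrix for horizontal shear with factor k = -2:
[[1, -2], [0, 1]]
Result: (-3, 4) → (-11, 4)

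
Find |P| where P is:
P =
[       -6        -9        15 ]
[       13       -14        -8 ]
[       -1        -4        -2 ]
det(P) = -1272

Expand along row 0 (cofactor expansion): det(P) = a*(e*i - f*h) - b*(d*i - f*g) + c*(d*h - e*g), where the 3×3 is [[a, b, c], [d, e, f], [g, h, i]].
Minor M_00 = (-14)*(-2) - (-8)*(-4) = 28 - 32 = -4.
Minor M_01 = (13)*(-2) - (-8)*(-1) = -26 - 8 = -34.
Minor M_02 = (13)*(-4) - (-14)*(-1) = -52 - 14 = -66.
det(P) = (-6)*(-4) - (-9)*(-34) + (15)*(-66) = 24 - 306 - 990 = -1272.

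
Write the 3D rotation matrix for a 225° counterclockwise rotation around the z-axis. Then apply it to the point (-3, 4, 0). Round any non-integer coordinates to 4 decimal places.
R = [[-√2/2, √2/2, 0], [-√2/2, -√2/2, 0], [0, 0, 1]]; R·(-3, 4, 0) = (4.9497, -0.7071, 0.0000)

Rotation matrix for 225° around z-axis:
cos(225°) = -√2/2, sin(225°) = -√2/2
R = [[-√2/2, √2/2, 0], [-√2/2, -√2/2, 0], [0, 0, 1]]
Apply to (-3, 4, 0): R·[-3, 4, 0]ᵀ = (4.9497, -0.7071, 0.0000)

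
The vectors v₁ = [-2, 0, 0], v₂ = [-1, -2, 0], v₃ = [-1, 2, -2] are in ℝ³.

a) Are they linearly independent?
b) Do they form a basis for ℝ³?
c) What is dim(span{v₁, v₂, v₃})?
Yes independent, yes basis, dim = 3

Stack v₁, v₂, v₃ as rows of a 3×3 matrix.
[[-2, 0, 0]; [-1, -2, 0]; [-1, 2, -2]] is already lower triangular with nonzero diagonal entries (-2, -2, -2), so its determinant is the product of the diagonal entries, det = (-2)·(-2)·(-2) = -8 ≠ 0, and the rows are linearly independent.
Three linearly independent vectors in ℝ³ form a basis for ℝ³, so dim(span{v₁,v₂,v₃}) = 3.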